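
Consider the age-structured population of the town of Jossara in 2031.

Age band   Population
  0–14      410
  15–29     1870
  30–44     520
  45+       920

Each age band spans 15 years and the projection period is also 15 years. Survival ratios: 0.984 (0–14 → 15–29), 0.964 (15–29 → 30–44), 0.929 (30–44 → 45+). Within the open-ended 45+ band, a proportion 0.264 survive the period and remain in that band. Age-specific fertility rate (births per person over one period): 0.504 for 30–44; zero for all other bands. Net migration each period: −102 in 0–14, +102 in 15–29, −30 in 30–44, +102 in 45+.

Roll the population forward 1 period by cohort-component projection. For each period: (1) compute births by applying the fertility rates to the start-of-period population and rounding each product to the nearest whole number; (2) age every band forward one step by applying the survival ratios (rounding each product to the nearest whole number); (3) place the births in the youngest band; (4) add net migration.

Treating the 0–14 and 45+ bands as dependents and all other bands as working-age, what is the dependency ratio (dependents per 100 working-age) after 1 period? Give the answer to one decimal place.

(Bands numbered youngest = 1 to oldest = 4.)
[period 1]
Births: 520 × 0.504 = 262
Band 2: 410 × 0.984 = 403
Band 3: 1870 × 0.964 = 1803
Band 4: 520 × 0.929 + 920 × 0.264 = 483 + 243 = 726
Net migration: Band 1 − 102 → 160; Band 2 + 102 → 505; Band 3 − 30 → 1773; Band 4 + 102 → 828
Giving 160 / 505 / 1773 / 828.
Dependents (band 0–14 + band 45+) = 160 + 828 = 988; working-age = 2278; ratio = 988/2278 × 100 = 43.4

43.4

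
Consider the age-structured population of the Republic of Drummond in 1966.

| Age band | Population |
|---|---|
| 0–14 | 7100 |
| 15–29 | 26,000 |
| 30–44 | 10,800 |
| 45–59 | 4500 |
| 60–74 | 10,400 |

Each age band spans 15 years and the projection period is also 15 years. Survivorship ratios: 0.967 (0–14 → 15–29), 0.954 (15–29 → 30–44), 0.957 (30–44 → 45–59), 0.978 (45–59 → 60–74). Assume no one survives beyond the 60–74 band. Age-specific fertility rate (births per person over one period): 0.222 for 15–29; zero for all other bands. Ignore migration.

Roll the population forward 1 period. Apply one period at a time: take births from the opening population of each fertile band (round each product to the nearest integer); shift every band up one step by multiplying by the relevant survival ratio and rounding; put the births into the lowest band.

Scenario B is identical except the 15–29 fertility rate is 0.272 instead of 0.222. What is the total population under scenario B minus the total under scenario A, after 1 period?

(Groups numbered youngest = 1 to oldest = 5.)
Period 1.
Births: 26000 × 0.222 = 5772
Group 2: 7100 × 0.967 = 6866
Group 3: 26000 × 0.954 = 24804
Group 4: 10800 × 0.957 = 10336
Group 5: 4500 × 0.978 = 4401
→ [5772, 6866, 24804, 10336, 4401]
Scenario A total after 1 period: 52179
Scenario B projection —
Period 1.
Births: 26000 × 0.272 = 7072
Group 2: 7100 × 0.967 = 6866
Group 3: 26000 × 0.954 = 24804
Group 4: 10800 × 0.957 = 10336
Group 5: 4500 × 0.978 = 4401
→ [7072, 6866, 24804, 10336, 4401]
Scenario B total after 1 period: 53479
Difference B − A = 53479 − 52179 = 1300

1300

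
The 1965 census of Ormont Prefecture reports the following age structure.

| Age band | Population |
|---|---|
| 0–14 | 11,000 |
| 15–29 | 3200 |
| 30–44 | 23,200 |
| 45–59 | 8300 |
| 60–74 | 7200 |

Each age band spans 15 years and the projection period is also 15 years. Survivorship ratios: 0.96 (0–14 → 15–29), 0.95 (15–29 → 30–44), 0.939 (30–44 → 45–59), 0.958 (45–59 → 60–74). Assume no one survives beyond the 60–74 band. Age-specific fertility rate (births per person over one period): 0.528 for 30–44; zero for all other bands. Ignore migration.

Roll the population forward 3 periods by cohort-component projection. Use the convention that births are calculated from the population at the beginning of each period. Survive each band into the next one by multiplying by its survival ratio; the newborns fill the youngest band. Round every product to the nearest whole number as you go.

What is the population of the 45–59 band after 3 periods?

(Bands numbered youngest = 1 to oldest = 5.)
Period 1:
Births: 23200 × 0.528 = 12250
Band 2: 11000 × 0.96 = 10560
Band 3: 3200 × 0.95 = 3040
Band 4: 23200 × 0.939 = 21785
Band 5: 8300 × 0.958 = 7951
Giving 12250 / 10560 / 3040 / 21785 / 7951.
Period 2:
Births: 3040 × 0.528 = 1605
Band 2: 12250 × 0.96 = 11760
Band 3: 10560 × 0.95 = 10032
Band 4: 3040 × 0.939 = 2855
Band 5: 21785 × 0.958 = 20870
Giving 1605 / 11760 / 10032 / 2855 / 20870.
Period 3:
Births: 10032 × 0.528 = 5297
Band 2: 1605 × 0.96 = 1541
Band 3: 11760 × 0.95 = 11172
Band 4: 10032 × 0.939 = 9420
Band 5: 2855 × 0.958 = 2735
Giving 5297 / 1541 / 11172 / 9420 / 2735.

9420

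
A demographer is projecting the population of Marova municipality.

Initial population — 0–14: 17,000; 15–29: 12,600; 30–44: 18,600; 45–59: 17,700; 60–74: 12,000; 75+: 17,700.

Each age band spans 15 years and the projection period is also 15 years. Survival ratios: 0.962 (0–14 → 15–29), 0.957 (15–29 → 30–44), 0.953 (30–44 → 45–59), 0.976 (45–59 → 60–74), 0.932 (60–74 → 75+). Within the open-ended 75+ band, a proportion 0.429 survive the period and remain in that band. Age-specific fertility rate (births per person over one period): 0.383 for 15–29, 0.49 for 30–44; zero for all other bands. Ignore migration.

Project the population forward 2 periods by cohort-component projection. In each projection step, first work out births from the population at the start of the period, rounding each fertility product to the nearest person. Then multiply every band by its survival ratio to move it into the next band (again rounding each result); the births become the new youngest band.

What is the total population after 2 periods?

Let band 1 be 0–14 through band 6 = 75+.
Period 1.
Births: 12600 * 0.383 = 4826 ; 18600 * 0.49 = 9114 — total 13940
Band 2: 17000 * 0.962 = 16354
Band 3: 12600 * 0.957 = 12058
Band 4: 18600 * 0.953 = 17726
Band 5: 17700 * 0.976 = 17275
Band 6: 12000 * 0.932 + 17700 * 0.429 = 11184 + 7593 = 18777
End of period: [13940, 16354, 12058, 17726, 17275, 18777]
Period 2.
Births: 16354 * 0.383 = 6264 ; 12058 * 0.49 = 5908 — total 12172
Band 2: 13940 * 0.962 = 13410
Band 3: 16354 * 0.957 = 15651
Band 4: 12058 * 0.953 = 11491
Band 5: 17726 * 0.976 = 17301
Band 6: 17275 * 0.932 + 18777 * 0.429 = 16100 + 8055 = 24155
End of period: [12172, 13410, 15651, 11491, 17301, 24155]
Total after period 2: 12172 + 13410 + 15651 + 11491 + 17301 + 24155 = 94180

94180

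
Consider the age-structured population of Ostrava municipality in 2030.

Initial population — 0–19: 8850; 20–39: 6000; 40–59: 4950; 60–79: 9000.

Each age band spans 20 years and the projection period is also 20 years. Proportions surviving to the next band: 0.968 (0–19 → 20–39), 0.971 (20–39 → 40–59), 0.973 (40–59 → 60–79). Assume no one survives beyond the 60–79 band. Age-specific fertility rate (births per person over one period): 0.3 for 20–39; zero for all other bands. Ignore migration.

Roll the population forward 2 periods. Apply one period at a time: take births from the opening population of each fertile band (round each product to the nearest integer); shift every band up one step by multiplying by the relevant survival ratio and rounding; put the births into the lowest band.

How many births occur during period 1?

1800

Numbering the bands 1..4 from youngest to oldest:
[period 1]
Births: 6000 × 0.3 = 1800
Band 2: 8850 × 0.968 = 8567
Band 3: 6000 × 0.971 = 5826
Band 4: 4950 × 0.973 = 4816
→ [1800, 8567, 5826, 4816]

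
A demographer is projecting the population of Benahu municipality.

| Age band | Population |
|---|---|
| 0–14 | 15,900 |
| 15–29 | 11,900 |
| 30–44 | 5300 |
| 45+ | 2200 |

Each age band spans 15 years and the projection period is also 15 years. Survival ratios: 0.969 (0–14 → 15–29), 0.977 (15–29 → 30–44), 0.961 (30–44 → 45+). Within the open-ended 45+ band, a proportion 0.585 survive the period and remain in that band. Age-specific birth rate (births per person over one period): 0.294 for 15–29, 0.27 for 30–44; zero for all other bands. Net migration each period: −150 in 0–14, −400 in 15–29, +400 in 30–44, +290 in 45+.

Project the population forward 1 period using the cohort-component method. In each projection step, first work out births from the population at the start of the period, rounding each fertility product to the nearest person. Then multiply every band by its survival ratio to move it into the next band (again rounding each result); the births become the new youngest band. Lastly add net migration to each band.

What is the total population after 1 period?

[period 1]
Births: 11900 * 0.294 = 3499  |  5300 * 0.27 = 1431 → 4930
15–29: 15900 * 0.969 = 15407
30–44: 11900 * 0.977 = 11626
45+: 5300 * 0.961 + 2200 * 0.585 = 5093 + 1287 = 6380
Net migration: 0–14 − 150 → 4780; 15–29 − 400 → 15007; 30–44 + 400 → 12026; 45+ + 290 → 6670
End of period: [4780, 15007, 12026, 6670]
Total after period 1: 4780 + 15007 + 12026 + 6670 = 38483

38483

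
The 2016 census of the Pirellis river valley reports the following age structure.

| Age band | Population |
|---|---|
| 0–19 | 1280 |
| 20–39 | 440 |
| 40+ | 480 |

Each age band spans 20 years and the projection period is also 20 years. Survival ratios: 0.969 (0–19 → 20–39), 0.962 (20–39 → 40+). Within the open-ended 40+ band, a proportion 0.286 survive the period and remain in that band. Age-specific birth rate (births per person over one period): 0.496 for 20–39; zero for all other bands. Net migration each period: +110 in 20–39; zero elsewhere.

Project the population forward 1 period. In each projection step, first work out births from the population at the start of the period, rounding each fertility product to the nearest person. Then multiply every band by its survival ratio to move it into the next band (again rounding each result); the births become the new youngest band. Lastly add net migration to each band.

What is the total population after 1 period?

Numbering the groups 1..3 from youngest to oldest:
Period 1.
Births: 440 * 0.496 = 218
Group 2: 1280 * 0.969 = 1240
Group 3: 440 * 0.962 + 480 * 0.286 = 423 + 137 = 560
Net migration: Group 2 + 110 → 1350
Population now: 0–19=218, 20–39=1350, 40+=560
Total after period 1: 218 + 1350 + 560 = 2128

2128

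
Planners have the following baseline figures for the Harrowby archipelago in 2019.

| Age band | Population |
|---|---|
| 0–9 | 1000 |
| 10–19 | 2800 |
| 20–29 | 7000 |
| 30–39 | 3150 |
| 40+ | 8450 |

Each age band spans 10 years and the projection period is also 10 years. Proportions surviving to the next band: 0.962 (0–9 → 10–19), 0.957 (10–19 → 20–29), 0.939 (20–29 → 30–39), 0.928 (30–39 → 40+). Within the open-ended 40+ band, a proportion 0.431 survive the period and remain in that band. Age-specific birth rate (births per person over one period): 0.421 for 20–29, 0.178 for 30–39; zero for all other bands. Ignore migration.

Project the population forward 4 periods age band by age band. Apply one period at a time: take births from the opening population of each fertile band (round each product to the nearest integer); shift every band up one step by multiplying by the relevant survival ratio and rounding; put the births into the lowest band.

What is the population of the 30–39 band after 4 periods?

Numbering the groups 1..5 from youngest to oldest:
[period 1]
Births: 7000 × 0.421 = 2947, 3150 × 0.178 = 561 ⇒ total 3508
Group 2: 1000 × 0.962 = 962
Group 3: 2800 × 0.957 = 2680
Group 4: 7000 × 0.939 = 6573
Group 5: 3150 × 0.928 + 8450 × 0.431 = 2923 + 3642 = 6565
→ [3508, 962, 2680, 6573, 6565]
[period 2]
Births: 2680 × 0.421 = 1128, 6573 × 0.178 = 1170 ⇒ total 2298
Group 2: 3508 × 0.962 = 3375
Group 3: 962 × 0.957 = 921
Group 4: 2680 × 0.939 = 2517
Group 5: 6573 × 0.928 + 6565 × 0.431 = 6100 + 2830 = 8930
→ [2298, 3375, 921, 2517, 8930]
[period 3]
Births: 921 × 0.421 = 388, 2517 × 0.178 = 448 ⇒ total 836
Group 2: 2298 × 0.962 = 2211
Group 3: 3375 × 0.957 = 3230
Group 4: 921 × 0.939 = 865
Group 5: 2517 × 0.928 + 8930 × 0.431 = 2336 + 3849 = 6185
→ [836, 2211, 3230, 865, 6185]
[period 4]
Births: 3230 × 0.421 = 1360, 865 × 0.178 = 154 ⇒ total 1514
Group 2: 836 × 0.962 = 804
Group 3: 2211 × 0.957 = 2116
Group 4: 3230 × 0.939 = 3033
Group 5: 865 × 0.928 + 6185 × 0.431 = 803 + 2666 = 3469
→ [1514, 804, 2116, 3033, 3469]

3033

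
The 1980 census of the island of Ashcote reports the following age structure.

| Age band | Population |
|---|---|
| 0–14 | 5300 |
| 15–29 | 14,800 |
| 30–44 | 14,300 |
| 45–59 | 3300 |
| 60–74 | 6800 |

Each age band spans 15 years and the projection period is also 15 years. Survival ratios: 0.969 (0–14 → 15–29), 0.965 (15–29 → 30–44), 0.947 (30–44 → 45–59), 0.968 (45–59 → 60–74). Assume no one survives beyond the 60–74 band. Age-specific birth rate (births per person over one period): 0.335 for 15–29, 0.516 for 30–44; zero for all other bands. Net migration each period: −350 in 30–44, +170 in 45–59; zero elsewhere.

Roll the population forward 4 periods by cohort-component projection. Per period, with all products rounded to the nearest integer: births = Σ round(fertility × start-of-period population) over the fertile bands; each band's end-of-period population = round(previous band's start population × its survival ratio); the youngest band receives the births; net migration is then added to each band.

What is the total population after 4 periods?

Let band 1 be 0–14 through band 5 = 60–74.
Period 1:
Births: 14800 * 0.335 = 4958, 14300 * 0.516 = 7379 → 12337
Band 2: 5300 * 0.969 = 5136
Band 3: 14800 * 0.965 = 14282
Band 4: 14300 * 0.947 = 13542
Band 5: 3300 * 0.968 = 3194
Net migration: Band 3 − 350 → 13932; Band 4 + 170 → 13712
Giving 12337 / 5136 / 13932 / 13712 / 3194.
Period 2:
Births: 5136 * 0.335 = 1721, 13932 * 0.516 = 7189 → 8910
Band 2: 12337 * 0.969 = 11955
Band 3: 5136 * 0.965 = 4956
Band 4: 13932 * 0.947 = 13194
Band 5: 13712 * 0.968 = 13273
Net migration: Band 3 − 350 → 4606; Band 4 + 170 → 13364
Giving 8910 / 11955 / 4606 / 13364 / 13273.
Period 3:
Births: 11955 * 0.335 = 4005, 4606 * 0.516 = 2377 → 6382
Band 2: 8910 * 0.969 = 8634
Band 3: 11955 * 0.965 = 11537
Band 4: 4606 * 0.947 = 4362
Band 5: 13364 * 0.968 = 12936
Net migration: Band 3 − 350 → 11187; Band 4 + 170 → 4532
Giving 6382 / 8634 / 11187 / 4532 / 12936.
Period 4:
Births: 8634 * 0.335 = 2892, 11187 * 0.516 = 5772 → 8664
Band 2: 6382 * 0.969 = 6184
Band 3: 8634 * 0.965 = 8332
Band 4: 11187 * 0.947 = 10594
Band 5: 4532 * 0.968 = 4387
Net migration: Band 3 − 350 → 7982; Band 4 + 170 → 10764
Giving 8664 / 6184 / 7982 / 10764 / 4387.
Total after period 4: 8664 + 6184 + 7982 + 10764 + 4387 = 37981

37981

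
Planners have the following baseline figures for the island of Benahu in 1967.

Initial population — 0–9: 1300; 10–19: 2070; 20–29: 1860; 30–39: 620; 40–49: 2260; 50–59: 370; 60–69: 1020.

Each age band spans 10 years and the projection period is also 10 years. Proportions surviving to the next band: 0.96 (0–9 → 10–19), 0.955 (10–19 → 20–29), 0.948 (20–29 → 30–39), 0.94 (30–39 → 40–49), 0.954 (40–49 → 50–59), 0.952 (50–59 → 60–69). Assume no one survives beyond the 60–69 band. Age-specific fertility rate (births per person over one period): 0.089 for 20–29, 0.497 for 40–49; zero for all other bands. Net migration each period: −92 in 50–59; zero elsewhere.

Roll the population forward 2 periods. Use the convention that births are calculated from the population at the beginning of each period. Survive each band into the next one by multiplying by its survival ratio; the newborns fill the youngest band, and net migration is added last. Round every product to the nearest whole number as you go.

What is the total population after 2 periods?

Let band 1 be 0–9 through band 7 = 60–69.
— Period 1 —
Births: 1860 × 0.089 = 166 ; 2260 × 0.497 = 1123 → 1289
Band 2: 1300 × 0.96 = 1248
Band 3: 2070 × 0.955 = 1977
Band 4: 1860 × 0.948 = 1763
Band 5: 620 × 0.94 = 583
Band 6: 2260 × 0.954 = 2156
Band 7: 370 × 0.952 = 352
Net migration: Band 6 − 92 → 2064
End of period: [1289, 1248, 1977, 1763, 583, 2064, 352]
— Period 2 —
Births: 1977 × 0.089 = 176 ; 583 × 0.497 = 290 → 466
Band 2: 1289 × 0.96 = 1237
Band 3: 1248 × 0.955 = 1192
Band 4: 1977 × 0.948 = 1874
Band 5: 1763 × 0.94 = 1657
Band 6: 583 × 0.954 = 556
Band 7: 2064 × 0.952 = 1965
Net migration: Band 6 − 92 → 464
End of period: [466, 1237, 1192, 1874, 1657, 464, 1965]
Total after period 2: 466 + 1237 + 1192 + 1874 + 1657 + 464 + 1965 = 8855

8855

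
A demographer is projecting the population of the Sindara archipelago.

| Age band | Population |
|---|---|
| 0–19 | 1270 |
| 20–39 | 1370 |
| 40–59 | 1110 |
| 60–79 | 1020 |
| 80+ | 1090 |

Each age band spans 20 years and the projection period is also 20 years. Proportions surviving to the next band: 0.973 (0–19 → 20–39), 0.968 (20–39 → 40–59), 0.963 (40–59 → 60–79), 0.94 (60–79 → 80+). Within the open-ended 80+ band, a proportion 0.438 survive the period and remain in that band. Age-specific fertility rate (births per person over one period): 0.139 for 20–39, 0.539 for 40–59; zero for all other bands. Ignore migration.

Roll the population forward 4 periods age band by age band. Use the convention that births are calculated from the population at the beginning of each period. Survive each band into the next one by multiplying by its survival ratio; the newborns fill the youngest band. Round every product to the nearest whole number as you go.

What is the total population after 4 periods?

4724

Let group 1 be 0–19 through group 5 = 80+.
— Period 1 —
Births: 1370 × 0.139 = 190, 1110 × 0.539 = 598 — total 788
Group 2: 1270 × 0.973 = 1236
Group 3: 1370 × 0.968 = 1326
Group 4: 1110 × 0.963 = 1069
Group 5: 1020 × 0.94 + 1090 × 0.438 = 959 + 477 = 1436
End of period: [788, 1236, 1326, 1069, 1436]
— Period 2 —
Births: 1236 × 0.139 = 172, 1326 × 0.539 = 715 — total 887
Group 2: 788 × 0.973 = 767
Group 3: 1236 × 0.968 = 1196
Group 4: 1326 × 0.963 = 1277
Group 5: 1069 × 0.94 + 1436 × 0.438 = 1005 + 629 = 1634
End of period: [887, 767, 1196, 1277, 1634]
— Period 3 —
Births: 767 × 0.139 = 107, 1196 × 0.539 = 645 — total 752
Group 2: 887 × 0.973 = 863
Group 3: 767 × 0.968 = 742
Group 4: 1196 × 0.963 = 1152
Group 5: 1277 × 0.94 + 1634 × 0.438 = 1200 + 716 = 1916
End of period: [752, 863, 742, 1152, 1916]
— Period 4 —
Births: 863 × 0.139 = 120, 742 × 0.539 = 400 — total 520
Group 2: 752 × 0.973 = 732
Group 3: 863 × 0.968 = 835
Group 4: 742 × 0.963 = 715
Group 5: 1152 × 0.94 + 1916 × 0.438 = 1083 + 839 = 1922
End of period: [520, 732, 835, 715, 1922]
Total after period 4: 520 + 732 + 835 + 715 + 1922 = 4724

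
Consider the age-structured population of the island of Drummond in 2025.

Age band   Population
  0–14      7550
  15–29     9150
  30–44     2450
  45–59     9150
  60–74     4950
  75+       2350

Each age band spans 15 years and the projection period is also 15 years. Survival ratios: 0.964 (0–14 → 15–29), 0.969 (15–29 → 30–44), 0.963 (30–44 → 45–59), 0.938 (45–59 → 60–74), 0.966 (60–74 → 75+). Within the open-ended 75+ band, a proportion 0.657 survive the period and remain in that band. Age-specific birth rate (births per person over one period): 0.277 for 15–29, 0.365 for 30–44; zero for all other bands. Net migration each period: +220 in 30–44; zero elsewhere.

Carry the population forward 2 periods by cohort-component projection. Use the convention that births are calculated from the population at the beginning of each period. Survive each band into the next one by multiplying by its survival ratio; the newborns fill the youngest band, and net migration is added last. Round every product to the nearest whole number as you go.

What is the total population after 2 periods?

39320

Call the bands 1 to 6, youngest first.
— Period 1 —
Births: 9150 * 0.277 = 2535  |  2450 * 0.365 = 894 → 3429
Band 2: 7550 * 0.964 = 7278
Band 3: 9150 * 0.969 = 8866
Band 4: 2450 * 0.963 = 2359
Band 5: 9150 * 0.938 = 8583
Band 6: 4950 * 0.966 + 2350 * 0.657 = 4782 + 1544 = 6326
Net migration: Band 3 + 220 → 9086
Giving 3429 / 7278 / 9086 / 2359 / 8583 / 6326.
— Period 2 —
Births: 7278 * 0.277 = 2016  |  9086 * 0.365 = 3316 → 5332
Band 2: 3429 * 0.964 = 3306
Band 3: 7278 * 0.969 = 7052
Band 4: 9086 * 0.963 = 8750
Band 5: 2359 * 0.938 = 2213
Band 6: 8583 * 0.966 + 6326 * 0.657 = 8291 + 4156 = 12447
Net migration: Band 3 + 220 → 7272
Giving 5332 / 3306 / 7272 / 8750 / 2213 / 12447.
Total after period 2: 5332 + 3306 + 7272 + 8750 + 2213 + 12447 = 39320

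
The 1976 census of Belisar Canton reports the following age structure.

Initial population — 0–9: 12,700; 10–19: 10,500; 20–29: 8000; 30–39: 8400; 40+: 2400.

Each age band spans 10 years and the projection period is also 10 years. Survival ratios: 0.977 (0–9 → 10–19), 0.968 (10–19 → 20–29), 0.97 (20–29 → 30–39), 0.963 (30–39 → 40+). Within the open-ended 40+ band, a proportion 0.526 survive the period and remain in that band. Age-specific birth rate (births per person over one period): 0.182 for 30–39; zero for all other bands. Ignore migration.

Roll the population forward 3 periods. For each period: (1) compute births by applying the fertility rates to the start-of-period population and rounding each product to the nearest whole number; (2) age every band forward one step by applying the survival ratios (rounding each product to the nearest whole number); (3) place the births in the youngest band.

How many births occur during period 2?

Let group 1 be 0–9 through group 5 = 40+.
Period 1.
Births: 8400 × 0.182 = 1529
Group 2: 12700 × 0.977 = 12408
Group 3: 10500 × 0.968 = 10164
Group 4: 8000 × 0.97 = 7760
Group 5: 8400 × 0.963 + 2400 × 0.526 = 8089 + 1262 = 9351
Population now: 0–9=1529, 10–19=12408, 20–29=10164, 30–39=7760, 40+=9351
Period 2.
Births: 7760 × 0.182 = 1412
Group 2: 1529 × 0.977 = 1494
Group 3: 12408 × 0.968 = 12011
Group 4: 10164 × 0.97 = 9859
Group 5: 7760 × 0.963 + 9351 × 0.526 = 7473 + 4919 = 12392
Population now: 0–9=1412, 10–19=1494, 20–29=12011, 30–39=9859, 40+=12392

1412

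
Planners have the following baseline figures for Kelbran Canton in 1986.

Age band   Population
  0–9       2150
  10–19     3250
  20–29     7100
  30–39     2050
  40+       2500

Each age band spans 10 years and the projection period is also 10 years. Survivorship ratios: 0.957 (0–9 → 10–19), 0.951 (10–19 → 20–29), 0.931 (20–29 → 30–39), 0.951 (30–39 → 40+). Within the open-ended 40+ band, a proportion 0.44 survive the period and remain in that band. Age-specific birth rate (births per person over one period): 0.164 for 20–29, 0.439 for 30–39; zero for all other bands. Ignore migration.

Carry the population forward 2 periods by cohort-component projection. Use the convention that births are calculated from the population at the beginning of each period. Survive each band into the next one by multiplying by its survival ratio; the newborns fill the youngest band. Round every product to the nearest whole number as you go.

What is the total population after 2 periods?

Let band 1 be 0–9 through band 5 = 40+.
— Period 1 —
Births: 7100 * 0.164 = 1164  |  2050 * 0.439 = 900 ⇒ total 2064
Band 2: 2150 * 0.957 = 2058
Band 3: 3250 * 0.951 = 3091
Band 4: 7100 * 0.931 = 6610
Band 5: 2050 * 0.951 + 2500 * 0.44 = 1950 + 1100 = 3050
Population now: 0–9=2064, 10–19=2058, 20–29=3091, 30–39=6610, 40+=3050
— Period 2 —
Births: 3091 * 0.164 = 507  |  6610 * 0.439 = 2902 ⇒ total 3409
Band 2: 2064 * 0.957 = 1975
Band 3: 2058 * 0.951 = 1957
Band 4: 3091 * 0.931 = 2878
Band 5: 6610 * 0.951 + 3050 * 0.44 = 6286 + 1342 = 7628
Population now: 0–9=3409, 10–19=1975, 20–29=1957, 30–39=2878, 40+=7628
Total after period 2: 3409 + 1975 + 1957 + 2878 + 7628 = 17847

17847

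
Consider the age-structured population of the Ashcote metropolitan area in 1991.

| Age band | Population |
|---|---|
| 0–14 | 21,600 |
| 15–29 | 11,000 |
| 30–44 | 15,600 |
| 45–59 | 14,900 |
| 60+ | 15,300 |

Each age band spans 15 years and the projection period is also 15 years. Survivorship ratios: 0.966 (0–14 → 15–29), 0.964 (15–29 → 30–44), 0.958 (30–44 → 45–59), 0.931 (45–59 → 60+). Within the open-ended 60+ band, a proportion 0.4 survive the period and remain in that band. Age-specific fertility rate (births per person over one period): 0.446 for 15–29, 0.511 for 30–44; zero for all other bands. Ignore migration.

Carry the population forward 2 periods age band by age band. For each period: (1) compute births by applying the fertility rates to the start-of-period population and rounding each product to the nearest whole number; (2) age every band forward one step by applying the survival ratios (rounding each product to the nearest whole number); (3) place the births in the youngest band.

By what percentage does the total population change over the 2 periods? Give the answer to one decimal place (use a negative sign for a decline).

Numbering the groups 1..5 from youngest to oldest:
[period 1]
Births: 11000 × 0.446 = 4906  |  15600 × 0.511 = 7972 ⇒ total 12878
Group 2: 21600 × 0.966 = 20866
Group 3: 11000 × 0.964 = 10604
Group 4: 15600 × 0.958 = 14945
Group 5: 14900 × 0.931 + 15300 × 0.4 = 13872 + 6120 = 19992
Giving 12878 / 20866 / 10604 / 14945 / 19992.
[period 2]
Births: 20866 × 0.446 = 9306  |  10604 × 0.511 = 5419 ⇒ total 14725
Group 2: 12878 × 0.966 = 12440
Group 3: 20866 × 0.964 = 20115
Group 4: 10604 × 0.958 = 10159
Group 5: 14945 × 0.931 + 19992 × 0.4 = 13914 + 7997 = 21911
Giving 14725 / 12440 / 20115 / 10159 / 21911.
Total: 78400 → 79350; change = 950; percentage change = 1.2%

1.2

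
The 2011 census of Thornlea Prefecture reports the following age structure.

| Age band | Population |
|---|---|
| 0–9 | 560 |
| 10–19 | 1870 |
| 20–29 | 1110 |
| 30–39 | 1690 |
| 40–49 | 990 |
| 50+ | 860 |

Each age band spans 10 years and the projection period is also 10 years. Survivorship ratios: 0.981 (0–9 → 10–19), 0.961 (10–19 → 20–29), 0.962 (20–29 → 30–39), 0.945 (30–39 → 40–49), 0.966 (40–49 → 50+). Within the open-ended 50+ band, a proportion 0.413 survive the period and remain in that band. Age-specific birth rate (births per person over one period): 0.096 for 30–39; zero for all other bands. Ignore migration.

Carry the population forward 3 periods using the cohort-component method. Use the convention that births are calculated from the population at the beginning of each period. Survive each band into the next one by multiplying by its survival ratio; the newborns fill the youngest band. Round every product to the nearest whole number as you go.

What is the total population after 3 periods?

(Groups numbered youngest = 1 to oldest = 6.)
Period 1.
Births: 1690 × 0.096 = 162
Group 2: 560 × 0.981 = 549
Group 3: 1870 × 0.961 = 1797
Group 4: 1110 × 0.962 = 1068
Group 5: 1690 × 0.945 = 1597
Group 6: 990 × 0.966 + 860 × 0.413 = 956 + 355 = 1311
Giving 162 / 549 / 1797 / 1068 / 1597 / 1311.
Period 2.
Births: 1068 × 0.096 = 103
Group 2: 162 × 0.981 = 159
Group 3: 549 × 0.961 = 528
Group 4: 1797 × 0.962 = 1729
Group 5: 1068 × 0.945 = 1009
Group 6: 1597 × 0.966 + 1311 × 0.413 = 1543 + 541 = 2084
Giving 103 / 159 / 528 / 1729 / 1009 / 2084.
Period 3.
Births: 1729 × 0.096 = 166
Group 2: 103 × 0.981 = 101
Group 3: 159 × 0.961 = 153
Group 4: 528 × 0.962 = 508
Group 5: 1729 × 0.945 = 1634
Group 6: 1009 × 0.966 + 2084 × 0.413 = 975 + 861 = 1836
Giving 166 / 101 / 153 / 508 / 1634 / 1836.
Total after period 3: 166 + 101 + 153 + 508 + 1634 + 1836 = 4398

4398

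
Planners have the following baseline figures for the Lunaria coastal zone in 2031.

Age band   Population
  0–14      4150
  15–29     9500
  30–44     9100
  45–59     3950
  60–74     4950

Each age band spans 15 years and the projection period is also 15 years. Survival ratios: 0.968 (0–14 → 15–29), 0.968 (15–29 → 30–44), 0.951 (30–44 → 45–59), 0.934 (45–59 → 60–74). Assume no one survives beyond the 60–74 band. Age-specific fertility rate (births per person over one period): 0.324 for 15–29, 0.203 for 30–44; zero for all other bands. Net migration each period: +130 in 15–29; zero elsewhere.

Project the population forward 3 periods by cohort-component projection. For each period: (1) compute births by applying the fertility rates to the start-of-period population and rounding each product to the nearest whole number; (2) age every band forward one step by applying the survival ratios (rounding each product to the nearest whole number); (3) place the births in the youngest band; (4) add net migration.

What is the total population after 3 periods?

Numbering the groups 1..5 from youngest to oldest:
[period 1]
Births: 9500 × 0.324 = 3078 ; 9100 × 0.203 = 1847 ⇒ total 4925
Group 2: 4150 × 0.968 = 4017
Group 3: 9500 × 0.968 = 9196
Group 4: 9100 × 0.951 = 8654
Group 5: 3950 × 0.934 = 3689
Net migration: Group 2 + 130 → 4147
Giving 4925 / 4147 / 9196 / 8654 / 3689.
[period 2]
Births: 4147 × 0.324 = 1344 ; 9196 × 0.203 = 1867 ⇒ total 3211
Group 2: 4925 × 0.968 = 4767
Group 3: 4147 × 0.968 = 4014
Group 4: 9196 × 0.951 = 8745
Group 5: 8654 × 0.934 = 8083
Net migration: Group 2 + 130 → 4897
Giving 3211 / 4897 / 4014 / 8745 / 8083.
[period 3]
Births: 4897 × 0.324 = 1587 ; 4014 × 0.203 = 815 ⇒ total 2402
Group 2: 3211 × 0.968 = 3108
Group 3: 4897 × 0.968 = 4740
Group 4: 4014 × 0.951 = 3817
Group 5: 8745 × 0.934 = 8168
Net migration: Group 2 + 130 → 3238
Giving 2402 / 3238 / 4740 / 3817 / 8168.
Total after period 3: 2402 + 3238 + 4740 + 3817 + 8168 = 22365

22365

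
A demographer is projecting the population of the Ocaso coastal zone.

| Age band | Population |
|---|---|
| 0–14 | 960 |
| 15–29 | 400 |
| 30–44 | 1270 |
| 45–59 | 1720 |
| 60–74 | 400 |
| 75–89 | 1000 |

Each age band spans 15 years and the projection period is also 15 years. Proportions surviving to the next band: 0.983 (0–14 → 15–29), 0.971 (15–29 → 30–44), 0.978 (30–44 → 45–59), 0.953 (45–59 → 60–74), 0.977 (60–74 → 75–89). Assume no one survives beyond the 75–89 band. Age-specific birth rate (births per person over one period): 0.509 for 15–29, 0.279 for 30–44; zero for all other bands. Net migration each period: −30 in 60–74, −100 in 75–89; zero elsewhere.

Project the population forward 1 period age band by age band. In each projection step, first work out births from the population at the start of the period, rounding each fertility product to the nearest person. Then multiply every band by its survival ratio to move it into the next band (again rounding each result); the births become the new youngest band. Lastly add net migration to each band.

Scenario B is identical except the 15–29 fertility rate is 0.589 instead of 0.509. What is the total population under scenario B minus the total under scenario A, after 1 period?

32

Call the bands 1 to 6, youngest first.
— Period 1 —
Births: 400 × 0.509 = 204  |  1270 × 0.279 = 354 → 558
Band 2: 960 × 0.983 = 944
Band 3: 400 × 0.971 = 388
Band 4: 1270 × 0.978 = 1242
Band 5: 1720 × 0.953 = 1639
Band 6: 400 × 0.977 = 391
Net migration: Band 5 − 30 → 1609; Band 6 − 100 → 291
→ [558, 944, 388, 1242, 1609, 291]
Scenario A total after 1 period: 5032
Scenario B projection —
— Period 1 —
Births: 400 × 0.589 = 236  |  1270 × 0.279 = 354 → 590
Band 2: 960 × 0.983 = 944
Band 3: 400 × 0.971 = 388
Band 4: 1270 × 0.978 = 1242
Band 5: 1720 × 0.953 = 1639
Band 6: 400 × 0.977 = 391
Net migration: Band 5 − 30 → 1609; Band 6 − 100 → 291
→ [590, 944, 388, 1242, 1609, 291]
Scenario B total after 1 period: 5064
Difference B − A = 5064 − 5032 = 32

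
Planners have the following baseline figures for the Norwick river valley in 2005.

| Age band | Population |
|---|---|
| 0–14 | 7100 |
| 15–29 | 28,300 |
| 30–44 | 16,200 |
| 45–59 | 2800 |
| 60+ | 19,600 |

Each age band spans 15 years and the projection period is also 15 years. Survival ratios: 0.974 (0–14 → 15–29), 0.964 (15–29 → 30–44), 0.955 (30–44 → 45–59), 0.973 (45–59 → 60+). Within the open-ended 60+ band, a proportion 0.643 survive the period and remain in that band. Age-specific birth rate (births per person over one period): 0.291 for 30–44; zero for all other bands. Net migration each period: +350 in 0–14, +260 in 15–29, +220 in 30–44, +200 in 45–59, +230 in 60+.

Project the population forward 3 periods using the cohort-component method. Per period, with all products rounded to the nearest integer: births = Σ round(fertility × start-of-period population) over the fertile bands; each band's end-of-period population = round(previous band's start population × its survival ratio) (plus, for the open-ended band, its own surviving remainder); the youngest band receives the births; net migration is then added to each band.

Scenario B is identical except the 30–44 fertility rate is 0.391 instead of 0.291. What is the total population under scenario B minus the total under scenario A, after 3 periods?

Period 1:
Births: 16200 × 0.291 = 4714
15–29: 7100 × 0.974 = 6915
30–44: 28300 × 0.964 = 27281
45–59: 16200 × 0.955 = 15471
60+: 2800 × 0.973 + 19600 × 0.643 = 2724 + 12603 = 15327
Net migration: 0–14 + 350 → 5064; 15–29 + 260 → 7175; 30–44 + 220 → 27501; 45–59 + 200 → 15671; 60+ + 230 → 15557
End of period: [5064, 7175, 27501, 15671, 15557]
Period 2:
Births: 27501 × 0.291 = 8003
15–29: 5064 × 0.974 = 4932
30–44: 7175 × 0.964 = 6917
45–59: 27501 × 0.955 = 26263
60+: 15671 × 0.973 + 15557 × 0.643 = 15248 + 10003 = 25251
Net migration: 0–14 + 350 → 8353; 15–29 + 260 → 5192; 30–44 + 220 → 7137; 45–59 + 200 → 26463; 60+ + 230 → 25481
End of period: [8353, 5192, 7137, 26463, 25481]
Period 3:
Births: 7137 × 0.291 = 2077
15–29: 8353 × 0.974 = 8136
30–44: 5192 × 0.964 = 5005
45–59: 7137 × 0.955 = 6816
60+: 26463 × 0.973 + 25481 × 0.643 = 25748 + 16384 = 42132
Net migration: 0–14 + 350 → 2427; 15–29 + 260 → 8396; 30–44 + 220 → 5225; 45–59 + 200 → 7016; 60+ + 230 → 42362
End of period: [2427, 8396, 5225, 7016, 42362]
Scenario A total after 3 periods: 65426
Scenario B projection —
Period 1:
Births: 16200 × 0.391 = 6334
15–29: 7100 × 0.974 = 6915
30–44: 28300 × 0.964 = 27281
45–59: 16200 × 0.955 = 15471
60+: 2800 × 0.973 + 19600 × 0.643 = 2724 + 12603 = 15327
Net migration: 0–14 + 350 → 6684; 15–29 + 260 → 7175; 30–44 + 220 → 27501; 45–59 + 200 → 15671; 60+ + 230 → 15557
End of period: [6684, 7175, 27501, 15671, 15557]
Period 2:
Births: 27501 × 0.391 = 10753
15–29: 6684 × 0.974 = 6510
30–44: 7175 × 0.964 = 6917
45–59: 27501 × 0.955 = 26263
60+: 15671 × 0.973 + 15557 × 0.643 = 15248 + 10003 = 25251
Net migration: 0–14 + 350 → 11103; 15–29 + 260 → 6770; 30–44 + 220 → 7137; 45–59 + 200 → 26463; 60+ + 230 → 25481
End of period: [11103, 6770, 7137, 26463, 25481]
Period 3:
Births: 7137 × 0.391 = 2791
15–29: 11103 × 0.974 = 10814
30–44: 6770 × 0.964 = 6526
45–59: 7137 × 0.955 = 6816
60+: 26463 × 0.973 + 25481 × 0.643 = 25748 + 16384 = 42132
Net migration: 0–14 + 350 → 3141; 15–29 + 260 → 11074; 30–44 + 220 → 6746; 45–59 + 200 → 7016; 60+ + 230 → 42362
End of period: [3141, 11074, 6746, 7016, 42362]
Scenario B total after 3 periods: 70339
Difference B − A = 70339 − 65426 = 4913

4913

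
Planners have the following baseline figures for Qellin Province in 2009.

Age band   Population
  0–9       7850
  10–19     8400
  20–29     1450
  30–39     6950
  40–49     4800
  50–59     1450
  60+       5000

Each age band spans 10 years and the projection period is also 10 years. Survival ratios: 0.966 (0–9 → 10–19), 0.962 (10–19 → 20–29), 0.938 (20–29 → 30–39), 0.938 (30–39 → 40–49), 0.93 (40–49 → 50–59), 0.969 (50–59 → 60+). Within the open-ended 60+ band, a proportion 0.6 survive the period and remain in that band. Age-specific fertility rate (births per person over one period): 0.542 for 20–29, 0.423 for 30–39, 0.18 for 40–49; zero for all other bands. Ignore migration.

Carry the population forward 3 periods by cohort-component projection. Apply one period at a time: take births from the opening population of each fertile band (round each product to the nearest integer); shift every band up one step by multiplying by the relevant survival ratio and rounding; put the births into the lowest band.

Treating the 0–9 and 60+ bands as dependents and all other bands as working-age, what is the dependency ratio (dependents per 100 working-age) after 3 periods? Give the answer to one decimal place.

— Period 1 —
Births: 1450 * 0.542 = 786 ; 6950 * 0.423 = 2940 ; 4800 * 0.18 = 864 → 4590
10–19: 7850 * 0.966 = 7583
20–29: 8400 * 0.962 = 8081
30–39: 1450 * 0.938 = 1360
40–49: 6950 * 0.938 = 6519
50–59: 4800 * 0.93 = 4464
60+: 1450 * 0.969 + 5000 * 0.6 = 1405 + 3000 = 4405
Giving 4590 / 7583 / 8081 / 1360 / 6519 / 4464 / 4405.
— Period 2 —
Births: 8081 * 0.542 = 4380 ; 1360 * 0.423 = 575 ; 6519 * 0.18 = 1173 → 6128
10–19: 4590 * 0.966 = 4434
20–29: 7583 * 0.962 = 7295
30–39: 8081 * 0.938 = 7580
40–49: 1360 * 0.938 = 1276
50–59: 6519 * 0.93 = 6063
60+: 4464 * 0.969 + 4405 * 0.6 = 4326 + 2643 = 6969
Giving 6128 / 4434 / 7295 / 7580 / 1276 / 6063 / 6969.
— Period 3 —
Births: 7295 * 0.542 = 3954 ; 7580 * 0.423 = 3206 ; 1276 * 0.18 = 230 → 7390
10–19: 6128 * 0.966 = 5920
20–29: 4434 * 0.962 = 4266
30–39: 7295 * 0.938 = 6843
40–49: 7580 * 0.938 = 7110
50–59: 1276 * 0.93 = 1187
60+: 6063 * 0.969 + 6969 * 0.6 = 5875 + 4181 = 10056
Giving 7390 / 5920 / 4266 / 6843 / 7110 / 1187 / 10056.
Dependents (band 0–9 + band 60+) = 7390 + 10056 = 17446; working-age = 25326; ratio = 17446/25326 × 100 = 68.9

68.9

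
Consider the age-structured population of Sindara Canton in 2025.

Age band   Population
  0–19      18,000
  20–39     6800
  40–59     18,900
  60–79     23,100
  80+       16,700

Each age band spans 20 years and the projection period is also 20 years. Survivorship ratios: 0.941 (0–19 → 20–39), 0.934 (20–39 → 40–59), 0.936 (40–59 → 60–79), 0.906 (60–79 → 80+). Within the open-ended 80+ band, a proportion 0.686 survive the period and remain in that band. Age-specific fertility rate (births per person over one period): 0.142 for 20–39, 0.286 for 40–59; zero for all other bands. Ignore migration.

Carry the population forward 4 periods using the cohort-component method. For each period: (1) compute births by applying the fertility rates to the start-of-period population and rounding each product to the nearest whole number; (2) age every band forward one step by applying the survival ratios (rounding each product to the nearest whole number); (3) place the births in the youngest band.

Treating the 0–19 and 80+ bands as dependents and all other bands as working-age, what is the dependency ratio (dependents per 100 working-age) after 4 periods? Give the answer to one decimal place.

Numbering the bands 1..5 from youngest to oldest:
[period 1]
Births: 6800 * 0.142 = 966, 18900 * 0.286 = 5405 — total 6371
Band 2: 18000 * 0.941 = 16938
Band 3: 6800 * 0.934 = 6351
Band 4: 18900 * 0.936 = 17690
Band 5: 23100 * 0.906 + 16700 * 0.686 = 20929 + 11456 = 32385
Giving 6371 / 16938 / 6351 / 17690 / 32385.
[period 2]
Births: 16938 * 0.142 = 2405, 6351 * 0.286 = 1816 — total 4221
Band 2: 6371 * 0.941 = 5995
Band 3: 16938 * 0.934 = 15820
Band 4: 6351 * 0.936 = 5945
Band 5: 17690 * 0.906 + 32385 * 0.686 = 16027 + 22216 = 38243
Giving 4221 / 5995 / 15820 / 5945 / 38243.
[period 3]
Births: 5995 * 0.142 = 851, 15820 * 0.286 = 4525 — total 5376
Band 2: 4221 * 0.941 = 3972
Band 3: 5995 * 0.934 = 5599
Band 4: 15820 * 0.936 = 14808
Band 5: 5945 * 0.906 + 38243 * 0.686 = 5386 + 26235 = 31621
Giving 5376 / 3972 / 5599 / 14808 / 31621.
[period 4]
Births: 3972 * 0.142 = 564, 5599 * 0.286 = 1601 — total 2165
Band 2: 5376 * 0.941 = 5059
Band 3: 3972 * 0.934 = 3710
Band 4: 5599 * 0.936 = 5241
Band 5: 14808 * 0.906 + 31621 * 0.686 = 13416 + 21692 = 35108
Giving 2165 / 5059 / 3710 / 5241 / 35108.
Dependents (band 0–19 + band 80+) = 2165 + 35108 = 37273; working-age = 14010; ratio = 37273/14010 × 100 = 266.0

266.0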